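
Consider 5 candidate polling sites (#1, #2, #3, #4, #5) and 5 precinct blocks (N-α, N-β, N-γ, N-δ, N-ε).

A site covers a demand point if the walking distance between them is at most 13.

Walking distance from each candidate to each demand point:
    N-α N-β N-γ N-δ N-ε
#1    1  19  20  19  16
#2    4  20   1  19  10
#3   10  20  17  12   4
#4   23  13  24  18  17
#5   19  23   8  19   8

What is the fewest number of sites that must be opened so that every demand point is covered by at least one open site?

3

Coverage sets (demand points within 13 of each site):
  #1: {N-α}
  #2: {N-α, N-γ, N-ε}
  #3: {N-α, N-δ, N-ε}
  #4: {N-β}
  #5: {N-γ, N-ε}
No 2 sites suffice: every size-2 union leaves at least one demand point uncovered.
But {#2, #3, #4} covers everything, so the minimum is 3.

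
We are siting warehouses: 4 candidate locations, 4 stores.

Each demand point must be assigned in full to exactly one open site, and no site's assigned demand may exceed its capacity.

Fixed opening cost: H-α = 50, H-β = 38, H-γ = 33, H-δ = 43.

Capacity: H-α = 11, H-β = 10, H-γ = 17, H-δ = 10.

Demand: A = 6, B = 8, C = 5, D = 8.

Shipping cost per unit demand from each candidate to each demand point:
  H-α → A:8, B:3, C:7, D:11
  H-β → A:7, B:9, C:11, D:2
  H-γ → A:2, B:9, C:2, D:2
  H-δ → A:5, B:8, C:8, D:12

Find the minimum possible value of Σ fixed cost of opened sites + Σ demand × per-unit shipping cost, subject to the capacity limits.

Open {H-α, H-β, H-γ}; cheapest assignment that respects the capacities:
  H-α (cap 11, load 8): B — cost 8×3 = 24
  H-β (cap 10, load 8): D — cost 8×2 = 16
  H-γ (cap 17, load 11): A, C — cost 6×2 + 5×2 = 22
  Shipping 62, fixed 121 → total 183.
  Any other capacity-feasible assignment to {H-α, H-β, H-γ} ships for at least 62.
Compare {H-α, H-γ, H-δ}: its best feasible assignment gives total 206.
Compare {H-β, H-γ, H-δ}: its best feasible assignment gives total 216.
Every other set of open sites that can feasibly serve all demand totals ≥ 206 even under its best assignment. Minimum: 183.

183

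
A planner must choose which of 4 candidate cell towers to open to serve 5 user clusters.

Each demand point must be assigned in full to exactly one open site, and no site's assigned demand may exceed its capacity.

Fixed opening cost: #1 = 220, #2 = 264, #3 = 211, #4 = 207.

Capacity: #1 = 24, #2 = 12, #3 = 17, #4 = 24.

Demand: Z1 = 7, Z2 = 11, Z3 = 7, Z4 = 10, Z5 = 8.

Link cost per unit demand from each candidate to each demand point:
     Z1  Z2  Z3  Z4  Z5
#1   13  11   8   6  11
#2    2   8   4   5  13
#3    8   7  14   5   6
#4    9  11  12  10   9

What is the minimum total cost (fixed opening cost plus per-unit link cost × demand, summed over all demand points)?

827

Open {#1, #4}; cheapest assignment that respects the capacities:
  #1 (cap 24, load 21): Z2, Z4 — cost 11×11 + 10×6 = 181
  #4 (cap 24, load 22): Z1, Z3, Z5 — cost 7×9 + 7×12 + 8×9 = 219
  Shipping 400, fixed 427 → total 827.
  Any other capacity-feasible assignment to {#1, #4} ships for at least 400.
Compare {#1, #3, #4}: its best feasible assignment gives total 966.
Compare {#1, #2, #3}: its best feasible assignment gives total 1003.
Every other set of open sites that can feasibly serve all demand totals ≥ 966 even under its best assignment. Minimum: 827.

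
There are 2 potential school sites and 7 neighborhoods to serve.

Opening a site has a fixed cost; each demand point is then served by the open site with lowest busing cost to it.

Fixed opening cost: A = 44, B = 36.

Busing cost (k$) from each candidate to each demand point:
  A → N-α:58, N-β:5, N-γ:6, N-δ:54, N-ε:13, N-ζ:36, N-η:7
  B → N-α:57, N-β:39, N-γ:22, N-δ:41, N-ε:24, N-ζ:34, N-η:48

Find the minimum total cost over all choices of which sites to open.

Open {A}: assign each demand point to its cheapest open site.
  N-α→A 58, N-β→A 5, N-γ→A 6, N-δ→A 54, N-ε→A 13, N-ζ→A 36, N-η→A 7
  busing cost 179, fixed 44 → total 223.
Compare {A, B}: busing cost 163 + fixed 80 = 243.
Compare {B}: busing cost 265 + fixed 36 = 301.

223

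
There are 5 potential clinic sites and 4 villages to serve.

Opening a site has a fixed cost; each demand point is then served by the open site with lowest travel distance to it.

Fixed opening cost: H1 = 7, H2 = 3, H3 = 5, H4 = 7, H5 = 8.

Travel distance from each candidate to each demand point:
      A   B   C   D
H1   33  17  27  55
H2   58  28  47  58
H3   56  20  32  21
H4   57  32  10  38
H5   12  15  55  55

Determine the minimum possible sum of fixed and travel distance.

Open {H3, H4, H5}: assign each demand point to its cheapest open site.
  A→H5 12, B→H5 15, C→H4 10, D→H3 21
  travel distance 58, fixed 20 → total 78.
Compare {H2, H3, H4, H5}: travel distance 58 + fixed 23 = 81.
Compare {H1, H3, H4, H5}: travel distance 58 + fixed 27 = 85.
Compare {H1, H2, H3, H4, H5}: travel distance 58 + fixed 30 = 88.
All other subsets cost ≥ 81. Minimum total cost: 78.

78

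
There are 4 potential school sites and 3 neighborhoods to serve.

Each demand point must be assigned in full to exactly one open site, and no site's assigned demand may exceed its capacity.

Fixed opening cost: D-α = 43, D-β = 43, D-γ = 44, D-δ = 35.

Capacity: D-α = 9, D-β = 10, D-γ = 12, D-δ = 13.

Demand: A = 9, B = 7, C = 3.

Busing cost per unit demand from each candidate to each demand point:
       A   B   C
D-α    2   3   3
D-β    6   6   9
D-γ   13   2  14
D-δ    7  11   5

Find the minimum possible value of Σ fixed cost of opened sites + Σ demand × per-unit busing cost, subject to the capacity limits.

Open {D-α, D-γ}; cheapest assignment that respects the capacities:
  D-α (cap 9, load 9): A — cost 9×2 = 18
  D-γ (cap 12, load 10): B, C — cost 7×2 + 3×14 = 56
  Shipping 74, fixed 87 → total 161.
  Any other capacity-feasible assignment to {D-α, D-γ} ships for at least 74.
Compare {D-α, D-γ, D-δ}: its best feasible assignment gives total 169.
Compare {D-γ, D-δ}: its best feasible assignment gives total 171.
Every other set of open sites that can feasibly serve all demand totals ≥ 169 even under its best assignment. Minimum: 161.

161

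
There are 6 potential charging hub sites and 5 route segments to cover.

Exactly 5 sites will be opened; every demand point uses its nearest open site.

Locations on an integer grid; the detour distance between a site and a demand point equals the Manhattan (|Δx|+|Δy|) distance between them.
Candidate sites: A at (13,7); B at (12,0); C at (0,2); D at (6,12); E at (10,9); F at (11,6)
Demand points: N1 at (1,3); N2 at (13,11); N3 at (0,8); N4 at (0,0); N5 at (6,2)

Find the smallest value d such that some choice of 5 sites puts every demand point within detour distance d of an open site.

Open {A, B, C, D, E}.
  Farthest demand point is N3 at detour distance 6 (to C); all others are ≤ 6.
With {A, B, C, D, F} the worst case is 6.
With {A, B, C, E, F} the worst case is 6.
No size-5 selection achieves below 6.

6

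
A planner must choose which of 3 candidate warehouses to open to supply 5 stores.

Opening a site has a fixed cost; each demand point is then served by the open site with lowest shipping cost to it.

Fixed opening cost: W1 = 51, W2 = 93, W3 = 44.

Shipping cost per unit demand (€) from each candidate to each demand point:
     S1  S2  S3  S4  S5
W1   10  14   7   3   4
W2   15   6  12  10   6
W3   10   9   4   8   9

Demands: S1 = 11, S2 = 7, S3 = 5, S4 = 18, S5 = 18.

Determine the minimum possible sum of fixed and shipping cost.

414

Open {W1, W3}: assign each demand point to its cheapest open site.
  S1→W1 11×10=110, S2→W3 7×9=63, S3→W3 5×4=20, S4→W1 18×3=54, S5→W1 18×4=72
  shipping cost 319, fixed 95 → total 414.
Compare {W1}: shipping cost 369 + fixed 51 = 420.
Compare {W1, W2}: shipping cost 313 + fixed 144 = 457.
Compare {W1, W2, W3}: shipping cost 298 + fixed 188 = 486.
All other subsets cost ≥ 420. Minimum total cost: 414.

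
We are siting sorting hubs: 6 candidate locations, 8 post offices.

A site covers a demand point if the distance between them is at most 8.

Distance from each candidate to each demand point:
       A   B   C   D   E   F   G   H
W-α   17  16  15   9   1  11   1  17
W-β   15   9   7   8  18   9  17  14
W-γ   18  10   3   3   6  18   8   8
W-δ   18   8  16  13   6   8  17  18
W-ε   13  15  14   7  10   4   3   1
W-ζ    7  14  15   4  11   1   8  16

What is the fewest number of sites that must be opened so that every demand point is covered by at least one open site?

3

Coverage sets (demand points within 8 of each site):
  W-α: {E, G}
  W-β: {C, D}
  W-γ: {C, D, E, G, H}
  W-δ: {B, E, F}
  W-ε: {D, F, G, H}
  W-ζ: {A, D, F, G}
No 2 sites suffice: every size-2 union leaves at least one demand point uncovered.
But {W-γ, W-δ, W-ζ} covers everything, so the minimum is 3.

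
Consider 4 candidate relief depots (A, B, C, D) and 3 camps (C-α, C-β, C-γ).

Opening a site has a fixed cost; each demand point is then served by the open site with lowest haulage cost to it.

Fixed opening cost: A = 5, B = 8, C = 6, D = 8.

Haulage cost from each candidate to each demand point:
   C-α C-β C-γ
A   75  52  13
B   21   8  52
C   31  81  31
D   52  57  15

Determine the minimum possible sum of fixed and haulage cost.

Open {A, B}: assign each demand point to its cheapest open site.
  C-α→B 21, C-β→B 8, C-γ→A 13
  haulage cost 42, fixed 13 → total 55.
Compare {B, D}: haulage cost 44 + fixed 16 = 60.
Compare {A, B, C}: haulage cost 42 + fixed 19 = 61.
Compare {A, B, D}: haulage cost 42 + fixed 21 = 63.
All other subsets cost ≥ 60. Minimum total cost: 55.

55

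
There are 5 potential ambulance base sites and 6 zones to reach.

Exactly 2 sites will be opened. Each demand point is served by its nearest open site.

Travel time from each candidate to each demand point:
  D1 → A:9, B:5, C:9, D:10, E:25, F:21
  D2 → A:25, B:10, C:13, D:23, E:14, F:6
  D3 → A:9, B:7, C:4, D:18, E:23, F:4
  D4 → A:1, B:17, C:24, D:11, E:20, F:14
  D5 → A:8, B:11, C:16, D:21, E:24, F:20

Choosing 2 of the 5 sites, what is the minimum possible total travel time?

Open {D3, D4}.
  A→D4 1, B→D3 7, C→D3 4, D→D4 11, E→D4 20, F→D3 4  ⇒ total 47.
Compare {D1, D2}: total 53.
Compare {D1, D3}: total 55.
No size-2 selection does better; minimum is 47.

47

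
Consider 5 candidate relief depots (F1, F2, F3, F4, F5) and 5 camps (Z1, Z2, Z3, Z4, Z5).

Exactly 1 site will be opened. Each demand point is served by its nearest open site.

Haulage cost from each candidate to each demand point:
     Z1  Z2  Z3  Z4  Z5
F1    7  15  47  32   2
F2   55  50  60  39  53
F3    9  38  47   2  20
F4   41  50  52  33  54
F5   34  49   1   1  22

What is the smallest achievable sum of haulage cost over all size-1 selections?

Open {F1}.
  Z1→F1 7, Z2→F1 15, Z3→F1 47, Z4→F1 32, Z5→F1 2  ⇒ total 103.
Compare {F5}: total 107.
Compare {F3}: total 116.
No size-1 selection does better; minimum is 103.

103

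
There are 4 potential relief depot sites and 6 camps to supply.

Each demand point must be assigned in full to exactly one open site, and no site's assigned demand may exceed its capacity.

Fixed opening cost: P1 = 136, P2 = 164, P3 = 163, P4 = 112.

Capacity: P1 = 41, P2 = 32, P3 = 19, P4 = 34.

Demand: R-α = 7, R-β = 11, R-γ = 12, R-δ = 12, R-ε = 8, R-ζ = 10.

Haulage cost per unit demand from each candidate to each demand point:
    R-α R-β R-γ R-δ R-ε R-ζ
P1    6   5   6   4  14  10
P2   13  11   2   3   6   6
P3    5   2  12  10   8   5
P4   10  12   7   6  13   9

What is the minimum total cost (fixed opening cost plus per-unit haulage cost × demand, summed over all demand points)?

Open {P1, P2}; cheapest assignment that respects the capacities:
  P1 (cap 41, load 30): R-α, R-β, R-δ — cost 7×6 + 11×5 + 12×4 = 145
  P2 (cap 32, load 30): R-γ, R-ε, R-ζ — cost 12×2 + 8×6 + 10×6 = 132
  Shipping 277, fixed 300 → total 577.
  Any other capacity-feasible assignment to {P1, P2} ships for at least 277.
Compare {P1, P3}: its best feasible assignment gives total 647.
Compare {P1, P4}: its best feasible assignment gives total 671.
Every other set of open sites that can feasibly serve all demand totals ≥ 647 even under its best assignment. Minimum: 577.

577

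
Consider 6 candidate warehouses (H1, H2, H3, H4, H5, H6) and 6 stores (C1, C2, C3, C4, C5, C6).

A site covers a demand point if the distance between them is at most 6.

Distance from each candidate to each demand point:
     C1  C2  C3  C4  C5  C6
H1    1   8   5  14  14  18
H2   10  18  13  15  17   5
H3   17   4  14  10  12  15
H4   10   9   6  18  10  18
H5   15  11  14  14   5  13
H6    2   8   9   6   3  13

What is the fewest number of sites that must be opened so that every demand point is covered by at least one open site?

Coverage sets (demand points within 6 of each site):
  H1: {C1, C3}
  H2: {C6}
  H3: {C2}
  H4: {C3}
  H5: {C5}
  H6: {C1, C4, C5}
No 3 sites suffice: every size-3 union leaves at least one demand point uncovered.
But {H1, H2, H3, H6} covers everything, so the minimum is 4.

4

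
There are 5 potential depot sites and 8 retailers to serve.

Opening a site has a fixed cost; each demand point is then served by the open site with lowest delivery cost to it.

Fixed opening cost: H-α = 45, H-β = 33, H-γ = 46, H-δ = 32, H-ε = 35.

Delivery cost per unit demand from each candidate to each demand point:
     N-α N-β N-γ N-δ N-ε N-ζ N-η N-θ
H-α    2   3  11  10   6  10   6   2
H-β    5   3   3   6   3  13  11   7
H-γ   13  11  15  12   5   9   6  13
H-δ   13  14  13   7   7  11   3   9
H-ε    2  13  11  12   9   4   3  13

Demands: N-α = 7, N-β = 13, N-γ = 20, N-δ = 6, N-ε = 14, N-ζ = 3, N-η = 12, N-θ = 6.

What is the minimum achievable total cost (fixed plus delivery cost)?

349

Open {H-β, H-ε}: assign each demand point to its cheapest open site.
  N-α→H-ε 7×2=14, N-β→H-β 13×3=39, N-γ→H-β 20×3=60, N-δ→H-β 6×6=36, N-ε→H-β 14×3=42, N-ζ→H-ε 3×4=12, N-η→H-ε 12×3=36, N-θ→H-β 6×7=42
  delivery cost 281, fixed 68 → total 349.
Compare {H-α, H-β, H-ε}: delivery cost 251 + fixed 113 = 364.
Compare {H-α, H-β, H-δ}: delivery cost 269 + fixed 110 = 379.
Compare {H-β, H-δ, H-ε}: delivery cost 281 + fixed 100 = 381.
All other subsets cost ≥ 364. Minimum total cost: 349.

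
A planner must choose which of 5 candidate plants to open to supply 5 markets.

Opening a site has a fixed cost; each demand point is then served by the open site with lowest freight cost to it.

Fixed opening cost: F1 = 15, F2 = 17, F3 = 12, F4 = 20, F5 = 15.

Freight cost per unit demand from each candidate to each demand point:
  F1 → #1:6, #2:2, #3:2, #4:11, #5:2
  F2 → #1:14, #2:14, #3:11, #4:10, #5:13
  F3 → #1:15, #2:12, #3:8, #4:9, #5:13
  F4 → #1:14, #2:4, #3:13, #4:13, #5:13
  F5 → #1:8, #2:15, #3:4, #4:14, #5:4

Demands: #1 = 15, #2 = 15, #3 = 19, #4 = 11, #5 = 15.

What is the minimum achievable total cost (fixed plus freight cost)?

314

Open {F1, F3}: assign each demand point to its cheapest open site.
  #1→F1 15×6=90, #2→F1 15×2=30, #3→F1 19×2=38, #4→F3 11×9=99, #5→F1 15×2=30
  freight cost 287, fixed 27 → total 314.
Compare {F1}: freight cost 309 + fixed 15 = 324.
Compare {F1, F3, F5}: freight cost 287 + fixed 42 = 329.
Compare {F1, F2}: freight cost 298 + fixed 32 = 330.
All other subsets cost ≥ 324. Minimum total cost: 314.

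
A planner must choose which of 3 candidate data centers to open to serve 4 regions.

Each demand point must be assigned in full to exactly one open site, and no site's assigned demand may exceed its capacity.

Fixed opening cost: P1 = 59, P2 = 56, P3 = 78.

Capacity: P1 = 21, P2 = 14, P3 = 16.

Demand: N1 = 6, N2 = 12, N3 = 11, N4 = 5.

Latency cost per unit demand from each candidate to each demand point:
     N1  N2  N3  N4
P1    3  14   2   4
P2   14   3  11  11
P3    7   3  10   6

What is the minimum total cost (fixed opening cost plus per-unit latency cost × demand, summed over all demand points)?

299

Open {P1, P2, P3}; cheapest assignment that respects the capacities:
  P1 (cap 21, load 17): N1, N3 — cost 6×3 + 11×2 = 40
  P2 (cap 14, load 12): N2 — cost 12×3 = 36
  P3 (cap 16, load 5): N4 — cost 5×6 = 30
  Shipping 106, fixed 193 → total 299.
  Any other capacity-feasible assignment to {P1, P2, P3} ships for at least 106.
Compare {P1, P3}: its best feasible assignment gives total 463.
Every other set of open sites that can feasibly serve all demand totals ≥ 463 even under its best assignment. Minimum: 299.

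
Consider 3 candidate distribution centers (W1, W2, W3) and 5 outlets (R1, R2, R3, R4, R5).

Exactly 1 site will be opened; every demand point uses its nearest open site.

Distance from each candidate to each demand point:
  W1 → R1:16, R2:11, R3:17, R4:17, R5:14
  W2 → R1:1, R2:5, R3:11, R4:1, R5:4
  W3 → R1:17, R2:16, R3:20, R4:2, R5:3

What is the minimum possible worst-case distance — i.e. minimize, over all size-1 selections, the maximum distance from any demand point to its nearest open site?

Open {W2}.
  Farthest demand point is R3 at distance 11 (to W2); all others are ≤ 11.
With {W1} the worst case is 17.
With {W3} the worst case is 20.
No size-1 selection achieves below 11.

11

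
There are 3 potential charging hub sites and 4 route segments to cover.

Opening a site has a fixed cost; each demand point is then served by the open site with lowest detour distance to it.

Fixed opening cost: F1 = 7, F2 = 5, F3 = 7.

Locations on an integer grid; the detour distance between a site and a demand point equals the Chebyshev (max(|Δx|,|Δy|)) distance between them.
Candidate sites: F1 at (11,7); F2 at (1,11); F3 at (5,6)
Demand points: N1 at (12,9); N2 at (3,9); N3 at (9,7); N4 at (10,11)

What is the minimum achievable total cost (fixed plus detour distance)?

Open {F1, F2}: assign each demand point to its cheapest open site.
  N1→F1 2, N2→F2 2, N3→F1 2, N4→F1 4
  detour distance 10, fixed 12 → total 22.
Compare {F1}: detour distance 16 + fixed 7 = 23.
Compare {F1, F3}: detour distance 11 + fixed 14 = 25.
Compare {F3}: detour distance 19 + fixed 7 = 26.
All other subsets cost ≥ 23. Minimum total cost: 22.

22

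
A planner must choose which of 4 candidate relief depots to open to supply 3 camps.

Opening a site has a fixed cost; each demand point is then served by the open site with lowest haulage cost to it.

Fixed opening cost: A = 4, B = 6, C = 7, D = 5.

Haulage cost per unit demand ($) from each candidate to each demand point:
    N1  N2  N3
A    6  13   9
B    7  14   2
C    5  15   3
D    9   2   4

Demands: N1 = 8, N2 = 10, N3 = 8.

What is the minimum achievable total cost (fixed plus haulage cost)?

Open {B, C, D}: assign each demand point to its cheapest open site.
  N1→C 8×5=40, N2→D 10×2=20, N3→B 8×2=16
  haulage cost 76, fixed 18 → total 94.
Compare {C, D}: haulage cost 84 + fixed 12 = 96.
Compare {A, B, C, D}: haulage cost 76 + fixed 22 = 98.
Compare {A, B, D}: haulage cost 84 + fixed 15 = 99.
All other subsets cost ≥ 96. Minimum total cost: 94.

94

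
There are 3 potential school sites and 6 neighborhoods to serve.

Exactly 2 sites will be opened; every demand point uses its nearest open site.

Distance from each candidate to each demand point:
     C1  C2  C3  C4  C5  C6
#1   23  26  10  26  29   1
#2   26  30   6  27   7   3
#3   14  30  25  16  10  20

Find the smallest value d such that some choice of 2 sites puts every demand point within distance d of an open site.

26

Open {#1, #2}.
  Farthest demand point is C2 at distance 26 (to #1); all others are ≤ 26.
With {#1, #3} the worst case is 26.
With {#2, #3} the worst case is 30.
No size-2 selection achieves below 26.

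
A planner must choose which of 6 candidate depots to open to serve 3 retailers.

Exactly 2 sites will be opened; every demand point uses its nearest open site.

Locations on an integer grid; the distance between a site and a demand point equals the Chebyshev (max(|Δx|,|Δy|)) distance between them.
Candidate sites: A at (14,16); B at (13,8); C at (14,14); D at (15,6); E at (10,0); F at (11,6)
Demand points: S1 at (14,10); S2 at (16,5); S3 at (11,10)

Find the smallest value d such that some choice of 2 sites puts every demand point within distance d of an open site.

Open {B, D}.
  Farthest demand point is S1 at distance 2 (to B); all others are ≤ 2.
With {A, B} the worst case is 3.
With {B, C} the worst case is 3.
No size-2 selection achieves below 2.

2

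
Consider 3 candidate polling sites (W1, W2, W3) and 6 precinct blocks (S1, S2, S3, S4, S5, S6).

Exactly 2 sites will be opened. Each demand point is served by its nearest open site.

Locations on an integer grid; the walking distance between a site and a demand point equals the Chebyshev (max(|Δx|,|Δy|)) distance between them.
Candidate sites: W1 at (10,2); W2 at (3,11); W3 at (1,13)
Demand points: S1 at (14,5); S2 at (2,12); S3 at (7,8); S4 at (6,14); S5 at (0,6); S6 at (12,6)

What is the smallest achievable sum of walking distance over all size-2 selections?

21

Open {W1, W2}.
  S1→W1 4, S2→W2 1, S3→W2 4, S4→W2 3, S5→W2 5, S6→W1 4  ⇒ total 21.
Compare {W1, W3}: total 27.
Compare {W2, W3}: total 33.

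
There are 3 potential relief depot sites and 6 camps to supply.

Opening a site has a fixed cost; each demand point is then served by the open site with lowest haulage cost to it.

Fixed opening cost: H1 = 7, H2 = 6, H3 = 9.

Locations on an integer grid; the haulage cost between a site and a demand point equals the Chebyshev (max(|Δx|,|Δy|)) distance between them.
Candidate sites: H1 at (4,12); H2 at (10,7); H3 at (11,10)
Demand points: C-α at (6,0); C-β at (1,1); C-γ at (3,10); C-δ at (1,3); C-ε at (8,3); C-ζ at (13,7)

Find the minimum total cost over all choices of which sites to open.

45

Open {H2}: assign each demand point to its cheapest open site.
  C-α→H2 7, C-β→H2 9, C-γ→H2 7, C-δ→H2 9, C-ε→H2 4, C-ζ→H2 3
  haulage cost 39, fixed 6 → total 45.
Compare {H1, H2}: haulage cost 34 + fixed 13 = 47.
Compare {H2, H3}: haulage cost 39 + fixed 15 = 54.
Compare {H1, H2, H3}: haulage cost 34 + fixed 22 = 56.
All other subsets cost ≥ 47. Minimum total cost: 45.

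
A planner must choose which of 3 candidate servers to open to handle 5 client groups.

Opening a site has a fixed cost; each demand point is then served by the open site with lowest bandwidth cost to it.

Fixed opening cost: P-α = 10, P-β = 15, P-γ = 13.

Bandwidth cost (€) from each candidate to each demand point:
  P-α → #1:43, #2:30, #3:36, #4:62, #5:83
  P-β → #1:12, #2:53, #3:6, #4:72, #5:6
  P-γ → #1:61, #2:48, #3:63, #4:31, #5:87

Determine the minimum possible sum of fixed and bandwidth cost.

Open {P-α, P-β, P-γ}: assign each demand point to its cheapest open site.
  #1→P-β 12, #2→P-α 30, #3→P-β 6, #4→P-γ 31, #5→P-β 6
  bandwidth cost 85, fixed 38 → total 123.
Compare {P-β, P-γ}: bandwidth cost 103 + fixed 28 = 131.
Compare {P-α, P-β}: bandwidth cost 116 + fixed 25 = 141.
Compare {P-β}: bandwidth cost 149 + fixed 15 = 164.
All other subsets cost ≥ 131. Minimum total cost: 123.

123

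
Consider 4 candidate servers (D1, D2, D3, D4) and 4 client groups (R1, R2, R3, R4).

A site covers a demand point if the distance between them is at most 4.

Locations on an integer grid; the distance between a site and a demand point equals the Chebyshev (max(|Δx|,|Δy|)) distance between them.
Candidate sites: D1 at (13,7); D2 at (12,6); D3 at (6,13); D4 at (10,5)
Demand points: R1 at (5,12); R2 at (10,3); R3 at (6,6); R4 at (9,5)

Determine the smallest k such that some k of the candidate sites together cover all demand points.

Coverage sets (demand points within 4 of each site):
  D1: {R2, R4}
  D2: {R2, R4}
  D3: {R1}
  D4: {R2, R3, R4}
No single site covers all 4 demand points.
But {D3, D4} covers everything, so the minimum is 2.

2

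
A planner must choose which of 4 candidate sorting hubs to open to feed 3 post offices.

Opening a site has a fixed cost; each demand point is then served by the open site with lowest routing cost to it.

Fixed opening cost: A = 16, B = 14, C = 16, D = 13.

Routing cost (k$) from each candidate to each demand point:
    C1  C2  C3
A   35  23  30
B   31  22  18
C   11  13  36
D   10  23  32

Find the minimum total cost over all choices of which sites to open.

72

Open {B, C}: assign each demand point to its cheapest open site.
  C1→C 11, C2→C 13, C3→B 18
  routing cost 42, fixed 30 → total 72.
Compare {C}: routing cost 60 + fixed 16 = 76.
Compare {B, D}: routing cost 50 + fixed 27 = 77.
Compare {D}: routing cost 65 + fixed 13 = 78.
All other subsets cost ≥ 76. Minimum total cost: 72.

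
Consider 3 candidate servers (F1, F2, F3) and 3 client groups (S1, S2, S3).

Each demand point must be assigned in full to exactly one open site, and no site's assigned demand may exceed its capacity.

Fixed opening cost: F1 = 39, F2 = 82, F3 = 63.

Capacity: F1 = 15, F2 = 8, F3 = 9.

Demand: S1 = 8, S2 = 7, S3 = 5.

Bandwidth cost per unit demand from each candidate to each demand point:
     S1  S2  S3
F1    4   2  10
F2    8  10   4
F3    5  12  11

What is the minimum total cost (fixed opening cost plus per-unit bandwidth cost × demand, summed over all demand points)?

Open {F1, F2}; cheapest assignment that respects the capacities:
  F1 (cap 15, load 15): S1, S2 — cost 8×4 + 7×2 = 46
  F2 (cap 8, load 5): S3 — cost 5×4 = 20
  Shipping 66, fixed 121 → total 187.
  Any other capacity-feasible assignment to {F1, F2} ships for at least 66.
Compare {F1, F3}: its best feasible assignment gives total 203.
Compare {F1, F2, F3}: its best feasible assignment gives total 250.
Every other set of open sites that can feasibly serve all demand totals ≥ 203 even under its best assignment. Minimum: 187.

187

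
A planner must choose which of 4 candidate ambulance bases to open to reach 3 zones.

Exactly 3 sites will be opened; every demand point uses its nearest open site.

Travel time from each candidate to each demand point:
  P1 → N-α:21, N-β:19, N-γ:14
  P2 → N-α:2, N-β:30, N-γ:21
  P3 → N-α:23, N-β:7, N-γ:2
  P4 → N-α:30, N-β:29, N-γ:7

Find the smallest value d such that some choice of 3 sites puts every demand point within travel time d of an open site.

7

Open {P1, P2, P3}.
  Farthest demand point is N-β at travel time 7 (to P3); all others are ≤ 7.
With {P2, P3, P4} the worst case is 7.
With {P1, P2, P4} the worst case is 19.
No size-3 selection achieves below 7.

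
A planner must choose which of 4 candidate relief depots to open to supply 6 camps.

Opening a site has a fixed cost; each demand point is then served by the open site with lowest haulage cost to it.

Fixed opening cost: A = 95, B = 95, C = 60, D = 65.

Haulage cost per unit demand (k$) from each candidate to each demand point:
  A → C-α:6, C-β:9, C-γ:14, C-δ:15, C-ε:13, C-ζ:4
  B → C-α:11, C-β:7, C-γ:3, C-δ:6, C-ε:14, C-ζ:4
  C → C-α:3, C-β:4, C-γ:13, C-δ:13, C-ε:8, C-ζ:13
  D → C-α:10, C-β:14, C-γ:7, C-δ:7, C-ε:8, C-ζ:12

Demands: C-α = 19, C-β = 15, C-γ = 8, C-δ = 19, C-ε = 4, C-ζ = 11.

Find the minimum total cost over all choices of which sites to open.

Open {B, C}: assign each demand point to its cheapest open site.
  C-α→C 19×3=57, C-β→C 15×4=60, C-γ→B 8×3=24, C-δ→B 19×6=114, C-ε→C 4×8=32, C-ζ→B 11×4=44
  haulage cost 331, fixed 155 → total 486.
Compare {B, C, D}: haulage cost 331 + fixed 220 = 551.
Compare {A, B, C}: haulage cost 331 + fixed 250 = 581.
Compare {C, D}: haulage cost 470 + fixed 125 = 595.
All other subsets cost ≥ 551. Minimum total cost: 486.

486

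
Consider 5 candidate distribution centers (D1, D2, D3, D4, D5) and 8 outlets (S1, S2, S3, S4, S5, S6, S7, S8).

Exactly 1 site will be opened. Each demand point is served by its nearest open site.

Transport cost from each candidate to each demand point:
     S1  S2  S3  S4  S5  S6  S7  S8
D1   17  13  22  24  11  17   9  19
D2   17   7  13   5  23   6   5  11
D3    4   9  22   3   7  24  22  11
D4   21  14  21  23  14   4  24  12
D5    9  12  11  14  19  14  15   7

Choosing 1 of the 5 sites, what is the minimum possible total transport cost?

Open {D2}.
  S1→D2 17, S2→D2 7, S3→D2 13, S4→D2 5, S5→D2 23, S6→D2 6, S7→D2 5, S8→D2 11  ⇒ total 87.
Compare {D5}: total 101.
Compare {D3}: total 102.
No size-1 selection does better; minimum is 87.

87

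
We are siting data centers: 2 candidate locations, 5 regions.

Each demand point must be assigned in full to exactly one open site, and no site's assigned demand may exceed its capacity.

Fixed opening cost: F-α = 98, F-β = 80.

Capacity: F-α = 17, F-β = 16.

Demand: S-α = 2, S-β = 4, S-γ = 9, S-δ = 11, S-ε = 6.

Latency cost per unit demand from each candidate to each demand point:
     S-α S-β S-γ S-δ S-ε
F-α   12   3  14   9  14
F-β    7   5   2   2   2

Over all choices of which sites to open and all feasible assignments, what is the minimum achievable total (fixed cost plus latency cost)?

343

Open {F-α, F-β}; cheapest assignment that respects the capacities:
  F-α (cap 17, load 17): S-α, S-β, S-δ — cost 2×12 + 4×3 + 11×9 = 135
  F-β (cap 16, load 15): S-γ, S-ε — cost 9×2 + 6×2 = 30
  Shipping 165, fixed 178 → total 343.
  Any other capacity-feasible assignment to {F-α, F-β} ships for at least 165.
Total demand is 32 and no other set of sites has combined capacity ≥ 32, so {F-α, F-β} is the only feasible choice of open sites. Minimum: 343.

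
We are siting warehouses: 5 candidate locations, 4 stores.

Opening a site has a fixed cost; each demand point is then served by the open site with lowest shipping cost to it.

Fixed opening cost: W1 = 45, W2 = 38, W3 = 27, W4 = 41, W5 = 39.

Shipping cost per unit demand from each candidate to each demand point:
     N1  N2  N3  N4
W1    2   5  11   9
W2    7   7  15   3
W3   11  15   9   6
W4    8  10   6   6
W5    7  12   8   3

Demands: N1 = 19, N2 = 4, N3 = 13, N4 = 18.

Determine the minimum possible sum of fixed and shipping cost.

Open {W1, W5}: assign each demand point to its cheapest open site.
  N1→W1 19×2=38, N2→W1 4×5=20, N3→W5 13×8=104, N4→W5 18×3=54
  shipping cost 216, fixed 84 → total 300.
Compare {W1, W2, W4}: shipping cost 190 + fixed 124 = 314.
Compare {W1, W4, W5}: shipping cost 190 + fixed 125 = 315.
Compare {W1, W3, W5}: shipping cost 216 + fixed 111 = 327.
All other subsets cost ≥ 314. Minimum total cost: 300.

300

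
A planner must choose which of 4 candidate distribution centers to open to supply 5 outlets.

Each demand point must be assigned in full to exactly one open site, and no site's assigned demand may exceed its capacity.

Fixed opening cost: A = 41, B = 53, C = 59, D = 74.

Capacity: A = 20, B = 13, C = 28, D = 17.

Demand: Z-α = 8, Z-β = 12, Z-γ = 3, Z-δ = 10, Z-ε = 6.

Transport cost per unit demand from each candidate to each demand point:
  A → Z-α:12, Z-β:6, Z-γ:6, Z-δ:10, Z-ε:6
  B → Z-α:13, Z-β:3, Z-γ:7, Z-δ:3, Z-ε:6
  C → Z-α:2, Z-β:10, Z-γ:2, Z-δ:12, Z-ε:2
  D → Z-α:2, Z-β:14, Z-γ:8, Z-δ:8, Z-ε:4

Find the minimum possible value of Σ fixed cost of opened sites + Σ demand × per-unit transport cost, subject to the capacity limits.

Open {A, B, C}; cheapest assignment that respects the capacities:
  A (cap 20, load 12): Z-β — cost 12×6 = 72
  B (cap 13, load 10): Z-δ — cost 10×3 = 30
  C (cap 28, load 17): Z-α, Z-γ, Z-ε — cost 8×2 + 3×2 + 6×2 = 34
  Shipping 136, fixed 153 → total 289.
  Any other capacity-feasible assignment to {A, B, C} ships for at least 136.
Compare {B, C}: its best feasible assignment gives total 302.
Compare {A, C}: its best feasible assignment gives total 326.
Every other set of open sites that can feasibly serve all demand totals ≥ 302 even under its best assignment. Minimum: 289.

289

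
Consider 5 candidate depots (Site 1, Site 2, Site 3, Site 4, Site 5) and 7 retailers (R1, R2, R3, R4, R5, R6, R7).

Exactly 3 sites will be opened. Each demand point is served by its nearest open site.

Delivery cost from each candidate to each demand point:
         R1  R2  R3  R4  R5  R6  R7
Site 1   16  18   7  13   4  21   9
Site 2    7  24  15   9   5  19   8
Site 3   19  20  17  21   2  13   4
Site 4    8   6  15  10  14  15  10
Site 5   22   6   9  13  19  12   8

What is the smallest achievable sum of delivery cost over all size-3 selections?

49

Open {Site 2, Site 3, Site 5}.
  R1→Site 2 7, R2→Site 5 6, R3→Site 5 9, R4→Site 2 9, R5→Site 3 2, R6→Site 5 12, R7→Site 3 4  ⇒ total 49.
Compare {Site 1, Site 3, Site 4}: total 50.
Compare {Site 3, Site 4, Site 5}: total 51.
No size-3 selection does better; minimum is 49.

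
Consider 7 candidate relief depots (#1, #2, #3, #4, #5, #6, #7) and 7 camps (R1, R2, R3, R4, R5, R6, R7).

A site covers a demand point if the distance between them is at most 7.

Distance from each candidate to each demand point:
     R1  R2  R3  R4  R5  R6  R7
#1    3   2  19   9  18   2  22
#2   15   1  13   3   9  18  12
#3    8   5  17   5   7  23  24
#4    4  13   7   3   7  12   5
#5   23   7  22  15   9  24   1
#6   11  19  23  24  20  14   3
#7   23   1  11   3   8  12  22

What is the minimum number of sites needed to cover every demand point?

Coverage sets (demand points within 7 of each site):
  #1: {R1, R2, R6}
  #2: {R2, R4}
  #3: {R2, R4, R5}
  #4: {R1, R3, R4, R5, R7}
  #5: {R2, R7}
  #6: {R7}
  #7: {R2, R4}
No single site covers all 7 demand points.
But {#1, #4} covers everything, so the minimum is 2.

2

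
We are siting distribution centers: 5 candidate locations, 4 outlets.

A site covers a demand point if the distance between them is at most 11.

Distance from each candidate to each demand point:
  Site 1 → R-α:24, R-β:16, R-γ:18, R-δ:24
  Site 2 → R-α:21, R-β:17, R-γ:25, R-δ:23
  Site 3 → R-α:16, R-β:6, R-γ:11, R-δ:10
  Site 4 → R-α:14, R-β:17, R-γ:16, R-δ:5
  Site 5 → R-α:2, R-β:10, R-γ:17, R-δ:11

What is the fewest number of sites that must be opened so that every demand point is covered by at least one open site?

2

Coverage sets (demand points within 11 of each site):
  Site 1: {}
  Site 2: {}
  Site 3: {R-β, R-γ, R-δ}
  Site 4: {R-δ}
  Site 5: {R-α, R-β, R-δ}
No single site covers all 4 demand points.
But {Site 3, Site 5} covers everything, so the minimum is 2.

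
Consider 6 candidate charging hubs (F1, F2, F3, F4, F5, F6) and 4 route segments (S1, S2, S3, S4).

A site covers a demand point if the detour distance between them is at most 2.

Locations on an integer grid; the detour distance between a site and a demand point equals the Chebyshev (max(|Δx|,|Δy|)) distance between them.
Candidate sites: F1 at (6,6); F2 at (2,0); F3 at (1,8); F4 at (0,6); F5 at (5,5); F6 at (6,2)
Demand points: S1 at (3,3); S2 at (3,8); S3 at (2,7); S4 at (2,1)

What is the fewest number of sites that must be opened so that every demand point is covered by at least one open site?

Coverage sets (demand points within 2 of each site):
  F1: {}
  F2: {S4}
  F3: {S2, S3}
  F4: {S3}
  F5: {S1}
  F6: {}
No 2 sites suffice: every size-2 union leaves at least one demand point uncovered.
But {F2, F3, F5} covers everything, so the minimum is 3.

3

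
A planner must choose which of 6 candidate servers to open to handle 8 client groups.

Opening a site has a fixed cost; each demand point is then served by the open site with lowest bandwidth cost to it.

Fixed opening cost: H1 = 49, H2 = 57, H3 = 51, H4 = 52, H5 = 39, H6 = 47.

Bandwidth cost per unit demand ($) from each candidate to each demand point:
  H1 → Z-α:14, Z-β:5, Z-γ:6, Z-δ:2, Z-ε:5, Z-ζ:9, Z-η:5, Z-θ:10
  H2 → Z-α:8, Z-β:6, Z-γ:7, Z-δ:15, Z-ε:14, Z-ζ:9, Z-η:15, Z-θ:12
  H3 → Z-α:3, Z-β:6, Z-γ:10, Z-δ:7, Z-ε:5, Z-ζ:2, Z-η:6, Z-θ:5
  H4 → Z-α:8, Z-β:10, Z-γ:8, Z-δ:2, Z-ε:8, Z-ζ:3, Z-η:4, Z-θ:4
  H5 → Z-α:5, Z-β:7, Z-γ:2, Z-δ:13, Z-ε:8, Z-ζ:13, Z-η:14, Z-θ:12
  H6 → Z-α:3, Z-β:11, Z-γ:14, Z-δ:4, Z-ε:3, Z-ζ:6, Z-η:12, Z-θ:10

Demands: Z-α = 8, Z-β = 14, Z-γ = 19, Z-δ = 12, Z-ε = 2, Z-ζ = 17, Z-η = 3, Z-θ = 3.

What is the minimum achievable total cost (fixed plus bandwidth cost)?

369

Open {H1, H3, H5}: assign each demand point to its cheapest open site.
  Z-α→H3 8×3=24, Z-β→H1 14×5=70, Z-γ→H5 19×2=38, Z-δ→H1 12×2=24, Z-ε→H1 2×5=10, Z-ζ→H3 17×2=34, Z-η→H1 3×5=15, Z-θ→H3 3×5=15
  bandwidth cost 230, fixed 139 → total 369.
Compare {H3, H4, H5}: bandwidth cost 238 + fixed 142 = 380.
Compare {H4, H5}: bandwidth cost 291 + fixed 91 = 382.
Compare {H3, H5}: bandwidth cost 307 + fixed 90 = 397.
All other subsets cost ≥ 380. Minimum total cost: 369.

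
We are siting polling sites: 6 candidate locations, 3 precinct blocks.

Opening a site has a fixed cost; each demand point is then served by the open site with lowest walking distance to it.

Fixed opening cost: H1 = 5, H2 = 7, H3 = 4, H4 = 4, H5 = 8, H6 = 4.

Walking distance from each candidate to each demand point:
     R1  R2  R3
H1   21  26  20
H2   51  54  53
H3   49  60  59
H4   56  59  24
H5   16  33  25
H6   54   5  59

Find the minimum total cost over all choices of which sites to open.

Open {H1, H6}: assign each demand point to its cheapest open site.
  R1→H1 21, R2→H6 5, R3→H1 20
  walking distance 46, fixed 9 → total 55.
Compare {H5, H6}: walking distance 46 + fixed 12 = 58.
Compare {H1, H5, H6}: walking distance 41 + fixed 17 = 58.
Compare {H1, H3, H6}: walking distance 46 + fixed 13 = 59.
All other subsets cost ≥ 58. Minimum total cost: 55.

55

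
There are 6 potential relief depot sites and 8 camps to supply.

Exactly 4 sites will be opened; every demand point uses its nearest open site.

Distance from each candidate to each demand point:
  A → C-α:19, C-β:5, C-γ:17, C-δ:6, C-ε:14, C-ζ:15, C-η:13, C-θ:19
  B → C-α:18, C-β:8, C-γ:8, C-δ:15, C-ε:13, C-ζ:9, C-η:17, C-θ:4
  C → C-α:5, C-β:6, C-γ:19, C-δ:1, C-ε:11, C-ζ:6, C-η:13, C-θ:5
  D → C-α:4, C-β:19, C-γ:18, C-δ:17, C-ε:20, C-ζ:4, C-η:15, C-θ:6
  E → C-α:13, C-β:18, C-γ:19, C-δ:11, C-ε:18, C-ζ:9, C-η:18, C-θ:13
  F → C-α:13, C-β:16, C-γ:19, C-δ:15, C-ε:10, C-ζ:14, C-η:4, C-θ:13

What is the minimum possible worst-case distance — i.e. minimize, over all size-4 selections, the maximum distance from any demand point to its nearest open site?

Open {A, B, C, F}.
  Farthest demand point is C-ε at distance 10 (to F); all others are ≤ 10.
With {A, B, D, F} the worst case is 10.
With {B, C, D, F} the worst case is 10.
No size-4 selection achieves below 10.

10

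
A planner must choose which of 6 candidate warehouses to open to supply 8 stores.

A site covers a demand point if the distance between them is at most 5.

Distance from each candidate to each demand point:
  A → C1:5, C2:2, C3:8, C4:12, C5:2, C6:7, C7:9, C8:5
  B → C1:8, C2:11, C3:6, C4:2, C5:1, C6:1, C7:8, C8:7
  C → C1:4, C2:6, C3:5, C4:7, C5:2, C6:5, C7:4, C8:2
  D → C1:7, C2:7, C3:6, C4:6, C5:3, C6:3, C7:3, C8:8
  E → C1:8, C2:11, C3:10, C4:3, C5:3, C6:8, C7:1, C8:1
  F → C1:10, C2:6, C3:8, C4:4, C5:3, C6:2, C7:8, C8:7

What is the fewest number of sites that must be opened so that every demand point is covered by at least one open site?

Coverage sets (demand points within 5 of each site):
  A: {C1, C2, C5, C8}
  B: {C4, C5, C6}
  C: {C1, C3, C5, C6, C7, C8}
  D: {C5, C6, C7}
  E: {C4, C5, C7, C8}
  F: {C4, C5, C6}
No 2 sites suffice: every size-2 union leaves at least one demand point uncovered.
But {A, B, C} covers everything, so the minimum is 3.

3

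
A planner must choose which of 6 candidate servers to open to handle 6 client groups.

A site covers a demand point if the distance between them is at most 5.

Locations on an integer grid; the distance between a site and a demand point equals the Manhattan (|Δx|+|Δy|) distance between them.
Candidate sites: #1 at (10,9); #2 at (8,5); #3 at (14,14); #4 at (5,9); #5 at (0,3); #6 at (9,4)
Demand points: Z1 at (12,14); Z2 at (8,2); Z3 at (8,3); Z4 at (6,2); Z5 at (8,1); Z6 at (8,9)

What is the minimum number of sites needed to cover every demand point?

2

Coverage sets (demand points within 5 of each site):
  #1: {Z6}
  #2: {Z2, Z3, Z4, Z5, Z6}
  #3: {Z1}
  #4: {Z6}
  #5: {}
  #6: {Z2, Z3, Z4, Z5}
No single site covers all 6 demand points.
But {#2, #3} covers everything, so the minimum is 2.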